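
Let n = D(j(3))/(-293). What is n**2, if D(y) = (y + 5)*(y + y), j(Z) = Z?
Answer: 2304/85849 ≈ 0.026838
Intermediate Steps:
D(y) = 2*y*(5 + y) (D(y) = (5 + y)*(2*y) = 2*y*(5 + y))
n = -48/293 (n = (2*3*(5 + 3))/(-293) = (2*3*8)*(-1/293) = 48*(-1/293) = -48/293 ≈ -0.16382)
n**2 = (-48/293)**2 = 2304/85849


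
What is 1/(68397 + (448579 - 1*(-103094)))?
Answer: 1/620070 ≈ 1.6127e-6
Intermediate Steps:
1/(68397 + (448579 - 1*(-103094))) = 1/(68397 + (448579 + 103094)) = 1/(68397 + 551673) = 1/620070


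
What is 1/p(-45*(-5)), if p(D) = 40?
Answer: 1/40 ≈ 0.025000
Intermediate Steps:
1/p(-45*(-5)) = 1/40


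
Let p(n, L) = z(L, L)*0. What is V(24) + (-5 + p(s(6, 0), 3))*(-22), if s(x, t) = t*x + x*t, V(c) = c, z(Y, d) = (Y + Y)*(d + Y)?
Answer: 134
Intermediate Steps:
z(Y, d) = 2*Y*(Y + d) (z(Y, d) = (2*Y)*(Y + d) = 2*Y*(Y + d))
s(x, t) = 2*t*x (s(x, t) = t*x + t*x = 2*t*x)
p(n, L) = 0 (p(n, L) = (2*L*(L + L))*0 = (2*L*(2*L))*0 = (4*L²)*0 = 0)
V(24) + (-5 + p(s(6, 0), 3))*(-22) = 24 + (-5 + 0)*(-22) = 24 - 5*(-22) = 24 + 110 = 134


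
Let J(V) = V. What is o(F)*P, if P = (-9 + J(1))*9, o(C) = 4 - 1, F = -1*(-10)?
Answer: -216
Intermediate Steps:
F = 10
o(C) = 3
P = -72 (P = (-9 + 1)*9 = -8*9 = -72)
o(F)*P = 3*(-72) = -216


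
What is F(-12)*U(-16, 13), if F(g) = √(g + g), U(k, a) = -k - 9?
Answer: 14*I*√6 ≈ 34.293*I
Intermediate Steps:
U(k, a) = -9 - k
F(g) = √2*√g (F(g) = √(2*g) = √2*√g)
F(-12)*U(-16, 13) = (√2*√(-12))*(-9 - 1*(-16)) = (√2*(2*I*√3))*(-9 + 16) = (2*I*√6)*7 = 14*I*√6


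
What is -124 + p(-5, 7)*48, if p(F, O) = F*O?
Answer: -1804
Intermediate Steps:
-124 + p(-5, 7)*48 = -124 - 5*7*48 = -124 - 35*48 = -124 - 1680 = -1804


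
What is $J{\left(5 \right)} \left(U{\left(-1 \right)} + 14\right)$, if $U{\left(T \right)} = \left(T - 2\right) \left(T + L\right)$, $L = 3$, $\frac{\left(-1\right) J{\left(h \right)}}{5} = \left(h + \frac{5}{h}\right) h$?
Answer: $-1200$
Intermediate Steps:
$J{\left(h \right)} = - 5 h \left(h + \frac{5}{h}\right)$ ($J{\left(h \right)} = - 5 \left(h + \frac{5}{h}\right) h = - 5 h \left(h + \frac{5}{h}\right)$)
$U{\left(T \right)} = \left(-2 + T\right) \left(3 + T\right)$ ($U{\left(T \right)} = \left(T - 2\right) \left(T + 3\right) = \left(-2 + T\right) \left(3 + T\right)$)
$J{\left(5 \right)} \left(U{\left(-1 \right)} + 14\right) = \left(-25 - 5 \cdot 5^{2}\right) \left(\left(-6 - 1 + \left(-1\right)^{2}\right) + 14\right) = \left(-25 - 125\right) \left(\left(-6 - 1 + 1\right) + 14\right) = \left(-25 - 125\right) \left(-6 + 14\right) = \left(-150\right) 8 = -1200$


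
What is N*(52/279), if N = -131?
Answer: -6812/279 ≈ -24.416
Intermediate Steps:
N*(52/279) = -6812/279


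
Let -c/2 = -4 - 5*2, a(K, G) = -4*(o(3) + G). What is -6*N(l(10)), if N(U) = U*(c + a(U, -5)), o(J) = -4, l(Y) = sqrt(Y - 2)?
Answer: -768*sqrt(2) ≈ -1086.1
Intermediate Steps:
l(Y) = sqrt(-2 + Y)
a(K, G) = 16 - 4*G (a(K, G) = -4*(-4 + G) = 16 - 4*G)
c = 28 (c = -2*(-4 - 5*2) = -2*(-4 - 10) = -2*(-14) = 28)
N(U) = 64*U (N(U) = U*(28 + (16 - 4*(-5))) = U*(28 + (16 + 20)) = U*(28 + 36) = U*64 = 64*U)
-6*N(l(10)) = -384*sqrt(-2 + 10) = -384*sqrt(8) = -384*2*sqrt(2) = -768*sqrt(2)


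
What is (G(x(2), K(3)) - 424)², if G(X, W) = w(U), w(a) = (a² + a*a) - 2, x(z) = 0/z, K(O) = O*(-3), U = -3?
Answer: 166464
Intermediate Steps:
K(O) = -3*O
x(z) = 0
w(a) = -2 + 2*a² (w(a) = (a² + a²) - 2 = 2*a² - 2 = -2 + 2*a²)
G(X, W) = 16 (G(X, W) = -2 + 2*(-3)² = -2 + 2*9 = -2 + 18 = 16)
(G(x(2), K(3)) - 424)² = (16 - 424)² = (-408)² = 166464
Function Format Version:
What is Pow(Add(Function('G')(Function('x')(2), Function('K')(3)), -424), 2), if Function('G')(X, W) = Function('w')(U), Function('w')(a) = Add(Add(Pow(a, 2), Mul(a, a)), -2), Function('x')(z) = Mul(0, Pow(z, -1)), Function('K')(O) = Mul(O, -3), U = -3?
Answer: 166464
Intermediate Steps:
Function('K')(O) = Mul(-3, O)
Function('x')(z) = 0
Function('w')(a) = Add(-2, Mul(2, Pow(a, 2))) (Function('w')(a) = Add(Add(Pow(a, 2), Pow(a, 2)), -2) = Add(Mul(2, Pow(a, 2)), -2) = Add(-2, Mul(2, Pow(a, 2))))
Function('G')(X, W) = 16 (Function('G')(X, W) = Add(-2, Mul(2, Pow(-3, 2))) = Add(-2, Mul(2, 9)) = Add(-2, 18) = 16)
Pow(Add(Function('G')(Function('x')(2), Function('K')(3)), -424), 2) = Pow(Add(16, -424), 2) = Pow(-408, 2) = 166464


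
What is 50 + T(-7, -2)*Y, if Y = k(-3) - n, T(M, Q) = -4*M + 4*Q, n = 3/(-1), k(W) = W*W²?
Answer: -430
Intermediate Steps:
k(W) = W³
n = -3 (n = 3*(-1) = -3)
Y = -24 (Y = (-3)³ - 1*(-3) = -27 + 3 = -24)
50 + T(-7, -2)*Y = 50 + (-4*(-7) + 4*(-2))*(-24) = 50 + (28 - 8)*(-24) = 50 + 20*(-24) = 50 - 480 = -430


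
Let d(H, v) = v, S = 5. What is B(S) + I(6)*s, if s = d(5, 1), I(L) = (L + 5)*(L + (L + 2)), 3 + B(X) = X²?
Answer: 176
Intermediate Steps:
B(X) = -3 + X²
I(L) = (2 + 2*L)*(5 + L) (I(L) = (5 + L)*(L + (2 + L)) = (5 + L)*(2 + 2*L) = (2 + 2*L)*(5 + L))
s = 1
B(S) + I(6)*s = (-3 + 5²) + (10 + 2*6² + 12*6)*1 = (-3 + 25) + (10 + 2*36 + 72)*1 = 22 + (10 + 72 + 72)*1 = 22 + 154*1 = 22 + 154 = 176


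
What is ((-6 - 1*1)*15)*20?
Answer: -2100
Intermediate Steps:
((-6 - 1*1)*15)*20 = ((-6 - 1)*15)*20 = -7*15*20 = -105*20 = -2100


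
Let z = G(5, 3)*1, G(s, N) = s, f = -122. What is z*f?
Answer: -610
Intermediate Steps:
z = 5 (z = 5*1 = 5)
z*f = 5*(-122) = -610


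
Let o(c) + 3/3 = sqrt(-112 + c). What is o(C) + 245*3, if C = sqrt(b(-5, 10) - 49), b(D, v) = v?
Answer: 734 + sqrt(-112 + I*sqrt(39)) ≈ 734.29 + 10.587*I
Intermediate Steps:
C = I*sqrt(39) (C = sqrt(10 - 49) = sqrt(-39) = I*sqrt(39) ≈ 6.245*I)
o(c) = -1 + sqrt(-112 + c)
o(C) + 245*3 = (-1 + sqrt(-112 + I*sqrt(39))) + 245*3 = (-1 + sqrt(-112 + I*sqrt(39))) + 735 = 734 + sqrt(-112 + I*sqrt(39))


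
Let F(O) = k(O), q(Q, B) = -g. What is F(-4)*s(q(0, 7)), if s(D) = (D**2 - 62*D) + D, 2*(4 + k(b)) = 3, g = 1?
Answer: -155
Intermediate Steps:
k(b) = -5/2 (k(b) = -4 + (1/2)*3 = -4 + 3/2 = -5/2)
q(Q, B) = -1 (q(Q, B) = -1*1 = -1)
s(D) = D**2 - 61*D
F(O) = -5/2
F(-4)*s(q(0, 7)) = -(-5)*(-61 - 1)/2 = -(-5)*(-62)/2 = -5/2*62 = -155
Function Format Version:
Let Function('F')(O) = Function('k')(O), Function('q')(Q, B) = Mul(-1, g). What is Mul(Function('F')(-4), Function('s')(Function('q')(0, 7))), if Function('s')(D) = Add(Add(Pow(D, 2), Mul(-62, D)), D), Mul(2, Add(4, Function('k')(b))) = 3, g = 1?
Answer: -155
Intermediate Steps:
Function('k')(b) = Rational(-5, 2) (Function('k')(b) = Add(-4, Mul(Rational(1, 2), 3)) = Add(-4, Rational(3, 2)) = Rational(-5, 2))
Function('q')(Q, B) = -1 (Function('q')(Q, B) = Mul(-1, 1) = -1)
Function('s')(D) = Add(Pow(D, 2), Mul(-61, D))
Function('F')(O) = Rational(-5, 2)
Mul(Function('F')(-4), Function('s')(Function('q')(0, 7))) = Mul(Rational(-5, 2), Mul(-1, Add(-61, -1))) = Mul(Rational(-5, 2), Mul(-1, -62)) = Mul(Rational(-5, 2), 62) = -155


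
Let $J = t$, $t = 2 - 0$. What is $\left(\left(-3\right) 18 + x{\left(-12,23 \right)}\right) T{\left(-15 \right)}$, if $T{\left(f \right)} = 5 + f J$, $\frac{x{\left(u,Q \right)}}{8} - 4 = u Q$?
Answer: $55750$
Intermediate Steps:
$t = 2$ ($t = 2 + 0 = 2$)
$J = 2$
$x{\left(u,Q \right)} = 32 + 8 Q u$ ($x{\left(u,Q \right)} = 32 + 8 u Q = 32 + 8 Q u$)
$T{\left(f \right)} = 5 + 2 f$ ($T{\left(f \right)} = 5 + f 2 = 5 + 2 f$)
$\left(\left(-3\right) 18 + x{\left(-12,23 \right)}\right) T{\left(-15 \right)} = \left(\left(-3\right) 18 + \left(32 + 8 \cdot 23 \left(-12\right)\right)\right) \left(5 + 2 \left(-15\right)\right) = \left(-54 + \left(32 - 2208\right)\right) \left(5 - 30\right) = \left(-54 - 2176\right) \left(-25\right) = \left(-2230\right) \left(-25\right) = 55750$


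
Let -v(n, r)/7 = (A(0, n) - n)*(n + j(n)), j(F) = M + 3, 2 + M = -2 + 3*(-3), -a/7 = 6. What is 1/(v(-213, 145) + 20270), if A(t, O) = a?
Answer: 1/287201 ≈ 3.4819e-6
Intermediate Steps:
a = -42 (a = -7*6 = -42)
A(t, O) = -42
M = -13 (M = -2 + (-2 + 3*(-3)) = -2 + (-2 - 9) = -2 - 11 = -13)
j(F) = -10 (j(F) = -13 + 3 = -10)
v(n, r) = -7*(-42 - n)*(-10 + n) (v(n, r) = -7*(-42 - n)*(n - 10) = -7*(-42 - n)*(-10 + n))
1/(v(-213, 145) + 20270) = 1/((-2940 + 7*(-213)**2 + 224*(-213)) + 20270) = 1/((-2940 + 7*45369 - 47712) + 20270) = 1/((-2940 + 317583 - 47712) + 20270) = 1/(266931 + 20270) = 1/287201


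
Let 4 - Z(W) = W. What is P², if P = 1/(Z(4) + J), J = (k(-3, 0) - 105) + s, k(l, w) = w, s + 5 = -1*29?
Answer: 1/19321 ≈ 5.1757e-5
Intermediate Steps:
s = -34 (s = -5 - 1*29 = -5 - 29 = -34)
Z(W) = 4 - W
J = -139 (J = (0 - 105) - 34 = -105 - 34 = -139)
P = -1/139 (P = 1/((4 - 1*4) - 139) = 1/((4 - 4) - 139) = 1/(0 - 139) = 1/(-139) = -1/139 ≈ -0.0071942)
P² = (-1/139)² = 1/19321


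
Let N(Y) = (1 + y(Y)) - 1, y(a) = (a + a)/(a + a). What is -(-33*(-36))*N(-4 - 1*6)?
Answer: -1188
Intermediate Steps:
y(a) = 1 (y(a) = (2*a)/((2*a)) = (2*a)*(1/(2*a)) = 1)
N(Y) = 1 (N(Y) = (1 + 1) - 1 = 2 - 1 = 1)
-(-33*(-36))*N(-4 - 1*6) = -(-33*(-36)) = -1188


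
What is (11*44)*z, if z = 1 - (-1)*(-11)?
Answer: -4840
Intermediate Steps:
z = -10 (z = 1 - 1*11 = 1 - 11 = -10)
(11*44)*z = (11*44)*(-10) = 484*(-10) = -4840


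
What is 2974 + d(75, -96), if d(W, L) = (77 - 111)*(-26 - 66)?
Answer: 6102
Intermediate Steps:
d(W, L) = 3128 (d(W, L) = -34*(-92) = 3128)
2974 + d(75, -96) = 2974 + 3128 = 6102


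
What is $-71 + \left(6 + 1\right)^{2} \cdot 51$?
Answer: $2428$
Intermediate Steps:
$-71 + \left(6 + 1\right)^{2} \cdot 51 = -71 + 7^{2} \cdot 51 = -71 + 49 \cdot 51 = -71 + 2499 = 2428$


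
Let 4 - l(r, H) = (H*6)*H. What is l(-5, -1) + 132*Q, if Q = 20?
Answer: 2638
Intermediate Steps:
l(r, H) = 4 - 6*H**2 (l(r, H) = 4 - H*6*H = 4 - 6*H*H = 4 - 6*H**2)
l(-5, -1) + 132*Q = (4 - 6*(-1)**2) + 132*20 = (4 - 6*1) + 2640 = (4 - 6) + 2640 = -2 + 2640 = 2638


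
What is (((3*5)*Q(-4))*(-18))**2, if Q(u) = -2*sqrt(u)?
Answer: -1166400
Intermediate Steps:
(((3*5)*Q(-4))*(-18))**2 = (((3*5)*(-4*I))*(-18))**2 = ((15*(-4*I))*(-18))**2 = (-60*I*(-18))**2 = (1080*I)**2 = -1166400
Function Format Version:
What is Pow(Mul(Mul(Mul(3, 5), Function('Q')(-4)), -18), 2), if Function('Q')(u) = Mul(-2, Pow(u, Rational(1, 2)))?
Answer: -1166400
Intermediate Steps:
Pow(Mul(Mul(Mul(3, 5), Function('Q')(-4)), -18), 2) = Pow(Mul(Mul(Mul(3, 5), Mul(-2, Pow(-4, Rational(1, 2)))), -18), 2) = Pow(Mul(Mul(15, Mul(-2, Mul(2, I))), -18), 2) = Pow(Mul(Mul(15, Mul(-4, I)), -18), 2) = Pow(Mul(Mul(-60, I), -18), 2) = Pow(Mul(1080, I), 2) = -1166400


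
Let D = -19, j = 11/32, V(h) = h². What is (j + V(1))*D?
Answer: -817/32 ≈ -25.531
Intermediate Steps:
j = 11/32 (j = 11*(1/32) = 11/32 ≈ 0.34375)
(j + V(1))*D = (11/32 + 1²)*(-19) = (11/32 + 1)*(-19) = (43/32)*(-19) = -817/32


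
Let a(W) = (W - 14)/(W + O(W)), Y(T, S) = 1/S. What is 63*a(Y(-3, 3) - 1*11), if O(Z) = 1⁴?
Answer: 4662/29 ≈ 160.76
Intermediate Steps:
O(Z) = 1
a(W) = (-14 + W)/(1 + W) (a(W) = (W - 14)/(W + 1) = (-14 + W)/(1 + W))
63*a(Y(-3, 3) - 1*11) = 63*((-14 + (1/3 - 1*11))/(1 + (1/3 - 1*11))) = 63*((-14 + (⅓ - 11))/(1 + (⅓ - 11))) = 63*((-14 - 32/3)/(1 - 32/3)) = 63*(-74/3/(-29/3)) = 63*(-3/29*(-74/3)) = 63*(74/29) = 4662/29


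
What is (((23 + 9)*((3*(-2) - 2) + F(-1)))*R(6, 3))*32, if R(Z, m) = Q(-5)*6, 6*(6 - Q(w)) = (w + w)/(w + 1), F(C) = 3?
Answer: -171520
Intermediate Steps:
Q(w) = 6 - w/(3*(1 + w)) (Q(w) = 6 - (w + w)/(6*(w + 1)) = 6 - 2*w/(6*(1 + w)) = 6 - w/(3*(1 + w)))
R(Z, m) = 67/2 (R(Z, m) = ((18 + 17*(-5))/(3*(1 - 5)))*6 = ((1/3)*(18 - 85)/(-4))*6 = ((1/3)*(-1/4)*(-67))*6 = (67/12)*6 = 67/2)
(((23 + 9)*((3*(-2) - 2) + F(-1)))*R(6, 3))*32 = (((23 + 9)*((3*(-2) - 2) + 3))*(67/2))*32 = ((32*((-6 - 2) + 3))*(67/2))*32 = ((32*(-8 + 3))*(67/2))*32 = ((32*(-5))*(67/2))*32 = -160*67/2*32 = -5360*32 = -171520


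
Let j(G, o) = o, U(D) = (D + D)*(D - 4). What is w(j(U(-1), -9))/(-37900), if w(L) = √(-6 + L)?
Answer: -I*√15/37900 ≈ -0.00010219*I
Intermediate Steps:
U(D) = 2*D*(-4 + D) (U(D) = (2*D)*(-4 + D) = 2*D*(-4 + D))
w(j(U(-1), -9))/(-37900) = √(-6 - 9)/(-37900) = √(-15)*(-1/37900) = (I*√15)*(-1/37900) = -I*√15/37900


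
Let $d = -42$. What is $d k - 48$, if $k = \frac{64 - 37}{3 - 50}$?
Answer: $- \frac{1122}{47} \approx -23.872$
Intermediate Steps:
$k = - \frac{27}{47}$ ($k = \frac{27}{-47} = 27 \left(- \frac{1}{47}\right) = - \frac{27}{47} \approx -0.57447$)
$d k - 48 = \left(-42\right) \left(- \frac{27}{47}\right) - 48 = \frac{1134}{47} - 48 = - \frac{1122}{47}$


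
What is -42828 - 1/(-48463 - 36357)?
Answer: -3632670959/84820 ≈ -42828.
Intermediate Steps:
-42828 - 1/(-48463 - 36357) = -42828 - 1/(-84820) = -42828 - 1*(-1/84820) = -42828 + 1/84820 = -3632670959/84820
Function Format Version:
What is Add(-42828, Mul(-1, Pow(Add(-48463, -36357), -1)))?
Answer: Rational(-3632670959, 84820) ≈ -42828.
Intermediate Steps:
Add(-42828, Mul(-1, Pow(Add(-48463, -36357), -1))) = Add(-42828, Mul(-1, Pow(-84820, -1))) = Add(-42828, Mul(-1, Rational(-1, 84820))) = Add(-42828, Rational(1, 84820)) = Rational(-3632670959, 84820)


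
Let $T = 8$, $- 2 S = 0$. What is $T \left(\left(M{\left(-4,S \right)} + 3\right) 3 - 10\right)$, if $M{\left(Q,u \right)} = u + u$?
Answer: $-8$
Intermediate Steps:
$S = 0$ ($S = \left(- \frac{1}{2}\right) 0 = 0$)
$M{\left(Q,u \right)} = 2 u$
$T \left(\left(M{\left(-4,S \right)} + 3\right) 3 - 10\right) = 8 \left(\left(2 \cdot 0 + 3\right) 3 - 10\right) = 8 \left(\left(0 + 3\right) 3 - 10\right) = 8 \left(3 \cdot 3 - 10\right) = 8 \left(9 - 10\right) = 8 \left(-1\right) = -8$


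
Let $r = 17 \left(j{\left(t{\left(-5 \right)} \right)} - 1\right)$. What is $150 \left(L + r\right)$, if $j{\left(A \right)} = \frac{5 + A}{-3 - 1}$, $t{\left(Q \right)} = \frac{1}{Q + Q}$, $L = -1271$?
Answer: $- \frac{785295}{4} \approx -1.9632 \cdot 10^{5}$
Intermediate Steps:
$t{\left(Q \right)} = \frac{1}{2 Q}$
$j{\left(A \right)} = - \frac{5}{4} - \frac{A}{4}$ ($j{\left(A \right)} = \frac{5 + A}{-4} = \left(5 + A\right) \left(- \frac{1}{4}\right) = - \frac{5}{4} - \frac{A}{4}$)
$r = - \frac{1513}{40}$ ($r = 17 \left(\left(- \frac{5}{4} - \frac{\frac{1}{2} \frac{1}{-5}}{4}\right) - 1\right) = 17 \left(\left(- \frac{5}{4} - \frac{\frac{1}{2} \left(- \frac{1}{5}\right)}{4}\right) - 1\right) = 17 \left(\left(- \frac{5}{4} - - \frac{1}{40}\right) - 1\right) = 17 \left(\left(- \frac{5}{4} + \frac{1}{40}\right) - 1\right) = 17 \left(- \frac{49}{40} - 1\right) = 17 \left(- \frac{89}{40}\right) = - \frac{1513}{40} \approx -37.825$)
$150 \left(L + r\right) = 150 \left(-1271 - \frac{1513}{40}\right) = 150 \left(- \frac{52353}{40}\right) = - \frac{785295}{4}$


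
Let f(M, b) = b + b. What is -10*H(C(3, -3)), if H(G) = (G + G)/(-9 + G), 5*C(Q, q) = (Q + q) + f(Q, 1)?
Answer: 40/43 ≈ 0.93023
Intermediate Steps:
f(M, b) = 2*b
C(Q, q) = ⅖ + Q/5 + q/5 (C(Q, q) = ((Q + q) + 2*1)/5 = ((Q + q) + 2)/5 = (2 + Q + q)/5 = ⅖ + Q/5 + q/5)
H(G) = 2*G/(-9 + G) (H(G) = (2*G)/(-9 + G) = 2*G/(-9 + G))
-10*H(C(3, -3)) = -20*(⅖ + (⅕)*3 + (⅕)*(-3))/(-9 + (⅖ + (⅕)*3 + (⅕)*(-3))) = -20*(⅖ + ⅗ - ⅗)/(-9 + (⅖ + ⅗ - ⅗)) = -20*2/(5*(-9 + ⅖)) = -20*2/(5*(-43/5)) = -20*2*(-5)/(5*43) = -10*(-4/43) = 40/43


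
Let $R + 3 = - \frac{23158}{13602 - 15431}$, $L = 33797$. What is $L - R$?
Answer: $\frac{61797042}{1829} \approx 33787.0$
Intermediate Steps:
$R = \frac{17671}{1829}$ ($R = -3 - \frac{23158}{13602 - 15431} = -3 - \frac{23158}{-1829} = -3 - - \frac{23158}{1829} = -3 + \frac{23158}{1829} = \frac{17671}{1829} \approx 9.6616$)
$L - R = 33797 - \frac{17671}{1829} = \frac{61797042}{1829}$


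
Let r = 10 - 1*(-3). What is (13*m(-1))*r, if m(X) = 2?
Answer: 338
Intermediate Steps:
r = 13 (r = 10 + 3 = 13)
(13*m(-1))*r = (13*2)*13 = 26*13 = 338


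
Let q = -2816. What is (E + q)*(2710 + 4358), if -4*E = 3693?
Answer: -26429019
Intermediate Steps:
E = -3693/4 (E = -¼*3693 = -3693/4 ≈ -923.25)
(E + q)*(2710 + 4358) = (-3693/4 - 2816)*(2710 + 4358) = -14957/4*7068 = -26429019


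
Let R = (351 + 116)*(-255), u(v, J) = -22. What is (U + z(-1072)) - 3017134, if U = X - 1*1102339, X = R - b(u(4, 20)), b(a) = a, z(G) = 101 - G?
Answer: -4237363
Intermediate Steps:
R = -119085 (R = 467*(-255) = -119085)
X = -119063 (X = -119085 - 1*(-22) = -119085 + 22 = -119063)
U = -1221402 (U = -119063 - 1*1102339 = -119063 - 1102339 = -1221402)
(U + z(-1072)) - 3017134 = (-1221402 + (101 - 1*(-1072))) - 3017134 = (-1221402 + (101 + 1072)) - 3017134 = (-1221402 + 1173) - 3017134 = -1220229 - 3017134 = -4237363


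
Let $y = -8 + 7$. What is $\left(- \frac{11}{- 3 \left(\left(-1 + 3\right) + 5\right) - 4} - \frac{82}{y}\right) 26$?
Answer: $\frac{53586}{25} \approx 2143.4$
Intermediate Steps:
$y = -1$
$\left(- \frac{11}{- 3 \left(\left(-1 + 3\right) + 5\right) - 4} - \frac{82}{y}\right) 26 = \left(- \frac{11}{- 3 \left(\left(-1 + 3\right) + 5\right) - 4} - \frac{82}{-1}\right) 26 = \left(- \frac{11}{- 3 \left(2 + 5\right) - 4} - -82\right) 26 = \left(- \frac{11}{\left(-3\right) 7 - 4} + 82\right) 26 = \left(- \frac{11}{-21 - 4} + 82\right) 26 = \left(- \frac{11}{-25} + 82\right) 26 = \left(\left(-11\right) \left(- \frac{1}{25}\right) + 82\right) 26 = \left(\frac{11}{25} + 82\right) 26 = \frac{2061}{25} \cdot 26 = \frac{53586}{25}$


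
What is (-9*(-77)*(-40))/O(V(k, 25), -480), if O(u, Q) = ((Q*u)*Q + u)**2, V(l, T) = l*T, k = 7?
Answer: -792/46449043200875 ≈ -1.7051e-11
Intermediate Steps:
V(l, T) = T*l
O(u, Q) = (u + u*Q**2)**2 (O(u, Q) = (u*Q**2 + u)**2 = (u + u*Q**2)**2)
(-9*(-77)*(-40))/O(V(k, 25), -480) = (-9*(-77)*(-40))/(((25*7)**2*(1 + (-480)**2)**2)) = (693*(-40))/((175**2*(1 + 230400)**2)) = -27720/(30625*230401**2) = -27720/(30625*53084620801) = -27720/1625716512030625 = -27720*1/1625716512030625 = -792/46449043200875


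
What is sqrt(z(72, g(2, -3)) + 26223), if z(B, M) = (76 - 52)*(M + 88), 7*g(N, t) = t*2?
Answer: sqrt(1387407)/7 ≈ 168.27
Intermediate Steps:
g(N, t) = 2*t/7 (g(N, t) = (t*2)/7 = (2*t)/7 = 2*t/7)
z(B, M) = 2112 + 24*M (z(B, M) = 24*(88 + M) = 2112 + 24*M)
sqrt(z(72, g(2, -3)) + 26223) = sqrt((2112 + 24*((2/7)*(-3))) + 26223) = sqrt((2112 + 24*(-6/7)) + 26223) = sqrt((2112 - 144/7) + 26223) = sqrt(14640/7 + 26223) = sqrt(198201/7) = sqrt(1387407)/7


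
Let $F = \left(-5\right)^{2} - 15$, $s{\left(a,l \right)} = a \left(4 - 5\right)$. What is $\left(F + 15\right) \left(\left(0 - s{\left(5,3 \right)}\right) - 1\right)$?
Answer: $100$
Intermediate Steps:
$s{\left(a,l \right)} = - a$ ($s{\left(a,l \right)} = a \left(-1\right) = - a$)
$F = 10$ ($F = 25 - 15 = 10$)
$\left(F + 15\right) \left(\left(0 - s{\left(5,3 \right)}\right) - 1\right) = \left(10 + 15\right) \left(\left(0 - \left(-1\right) 5\right) - 1\right) = 25 \left(\left(0 - -5\right) - 1\right) = 25 \left(\left(0 + 5\right) - 1\right) = 25 \left(5 - 1\right) = 25 \cdot 4 = 100$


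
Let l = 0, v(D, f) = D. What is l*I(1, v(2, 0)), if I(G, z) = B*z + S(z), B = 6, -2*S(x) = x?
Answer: 0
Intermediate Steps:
S(x) = -x/2
I(G, z) = 11*z/2 (I(G, z) = 6*z - z/2 = 11*z/2)
l*I(1, v(2, 0)) = 0*((11/2)*2) = 0*11 = 0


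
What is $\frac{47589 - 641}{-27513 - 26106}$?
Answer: $- \frac{46948}{53619} \approx -0.87559$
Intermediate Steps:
$\frac{47589 - 641}{-27513 - 26106} = \frac{46948}{-53619} = 46948 \left(- \frac{1}{53619}\right) = - \frac{46948}{53619}$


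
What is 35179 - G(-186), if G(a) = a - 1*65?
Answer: 35430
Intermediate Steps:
G(a) = -65 + a (G(a) = a - 65 = -65 + a)
35179 - G(-186) = 35179 - (-65 - 186) = 35179 - 1*(-251) = 35179 + 251 = 35430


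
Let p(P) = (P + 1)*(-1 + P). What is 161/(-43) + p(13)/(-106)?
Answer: -12145/2279 ≈ -5.3291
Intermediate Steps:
p(P) = (1 + P)*(-1 + P)
161/(-43) + p(13)/(-106) = 161/(-43) + (-1 + 13²)/(-106) = 161*(-1/43) + (-1 + 169)*(-1/106) = -161/43 + 168*(-1/106) = -161/43 - 84/53 = -12145/2279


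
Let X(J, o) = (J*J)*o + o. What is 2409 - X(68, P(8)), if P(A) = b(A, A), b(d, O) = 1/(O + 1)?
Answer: 17056/9 ≈ 1895.1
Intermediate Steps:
b(d, O) = 1/(1 + O)
P(A) = 1/(1 + A)
X(J, o) = o + o*J² (X(J, o) = J²*o + o = o*J² + o = o + o*J²)
2409 - X(68, P(8)) = 2409 - (1 + 68²)/(1 + 8) = 2409 - (1 + 4624)/9 = 2409 - 4625/9 = 17056/9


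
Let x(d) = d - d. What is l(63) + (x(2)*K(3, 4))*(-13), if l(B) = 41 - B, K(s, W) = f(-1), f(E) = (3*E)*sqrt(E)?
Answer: -22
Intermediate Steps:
x(d) = 0
f(E) = 3*E**(3/2)
K(s, W) = -3*I (K(s, W) = 3*(-1)**(3/2) = 3*(-I) = -3*I)
l(63) + (x(2)*K(3, 4))*(-13) = (41 - 1*63) + (0*(-3*I))*(-13) = (41 - 63) + 0*(-13) = -22 + 0 = -22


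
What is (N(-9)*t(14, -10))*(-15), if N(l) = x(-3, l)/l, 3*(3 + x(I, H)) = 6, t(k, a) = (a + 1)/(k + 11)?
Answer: ⅗ ≈ 0.60000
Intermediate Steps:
t(k, a) = (1 + a)/(11 + k)
x(I, H) = -1 (x(I, H) = -3 + (⅓)*6 = -3 + 2 = -1)
N(l) = -1/l
(N(-9)*t(14, -10))*(-15) = ((-1/(-9))*((1 - 10)/(11 + 14)))*(-15) = ((-1*(-⅑))*(-9/25))*(-15) = (((1/25)*(-9))/9)*(-15) = ((⅑)*(-9/25))*(-15) = -1/25*(-15) = ⅗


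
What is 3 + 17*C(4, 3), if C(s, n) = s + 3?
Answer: 122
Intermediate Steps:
C(s, n) = 3 + s
3 + 17*C(4, 3) = 3 + 17*(3 + 4) = 3 + 17*7 = 3 + 119 = 122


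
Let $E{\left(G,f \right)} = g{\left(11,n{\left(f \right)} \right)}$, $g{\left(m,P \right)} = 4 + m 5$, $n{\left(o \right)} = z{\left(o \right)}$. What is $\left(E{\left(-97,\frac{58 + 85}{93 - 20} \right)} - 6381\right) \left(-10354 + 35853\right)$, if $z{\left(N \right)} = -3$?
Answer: $-161204678$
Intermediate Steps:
$n{\left(o \right)} = -3$
$g{\left(m,P \right)} = 4 + 5 m$
$E{\left(G,f \right)} = 59$ ($E{\left(G,f \right)} = 4 + 5 \cdot 11 = 4 + 55 = 59$)
$\left(E{\left(-97,\frac{58 + 85}{93 - 20} \right)} - 6381\right) \left(-10354 + 35853\right) = \left(59 - 6381\right) \left(-10354 + 35853\right) = \left(-6322\right) 25499 = -161204678$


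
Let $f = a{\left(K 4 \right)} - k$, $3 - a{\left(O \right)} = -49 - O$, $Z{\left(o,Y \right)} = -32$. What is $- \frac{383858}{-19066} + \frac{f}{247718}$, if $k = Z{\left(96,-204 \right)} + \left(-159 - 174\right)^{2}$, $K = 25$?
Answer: $\frac{46488917257}{2361495694} \approx 19.686$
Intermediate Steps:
$k = 110857$ ($k = -32 + \left(-159 - 174\right)^{2} = -32 + \left(-333\right)^{2} = -32 + 110889 = 110857$)
$a{\left(O \right)} = 52 + O$ ($a{\left(O \right)} = 3 - \left(-49 - O\right) = 3 + \left(49 + O\right) = 52 + O$)
$f = -110705$ ($f = \left(52 + 25 \cdot 4\right) - 110857 = \left(52 + 100\right) - 110857 = 152 - 110857 = -110705$)
$- \frac{383858}{-19066} + \frac{f}{247718} = - \frac{383858}{-19066} - \frac{110705}{247718} = \left(-383858\right) \left(- \frac{1}{19066}\right) - \frac{110705}{247718} = \frac{191929}{9533} - \frac{110705}{247718} = \frac{46488917257}{2361495694}$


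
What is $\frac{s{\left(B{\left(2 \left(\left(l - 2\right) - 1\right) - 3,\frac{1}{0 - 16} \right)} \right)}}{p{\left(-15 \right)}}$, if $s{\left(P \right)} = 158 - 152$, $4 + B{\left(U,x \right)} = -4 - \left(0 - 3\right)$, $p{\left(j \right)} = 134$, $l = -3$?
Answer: $\frac{3}{67} \approx 0.044776$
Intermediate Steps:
$B{\left(U,x \right)} = -5$ ($B{\left(U,x \right)} = -4 - 1 = -5$)
$s{\left(P \right)} = 6$ ($s{\left(P \right)} = 158 - 152 = 6$)
$\frac{s{\left(B{\left(2 \left(\left(l - 2\right) - 1\right) - 3,\frac{1}{0 - 16} \right)} \right)}}{p{\left(-15 \right)}} = \frac{6}{134} = 6 \cdot \frac{1}{134} = \frac{3}{67}$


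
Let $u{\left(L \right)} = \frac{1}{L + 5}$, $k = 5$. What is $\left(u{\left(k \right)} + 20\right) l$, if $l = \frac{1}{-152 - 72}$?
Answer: $- \frac{201}{2240} \approx -0.089732$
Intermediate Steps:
$u{\left(L \right)} = \frac{1}{5 + L}$
$l = - \frac{1}{224}$ ($l = \frac{1}{-224} = - \frac{1}{224} \approx -0.0044643$)
$\left(u{\left(k \right)} + 20\right) l = \left(\frac{1}{5 + 5} + 20\right) \left(- \frac{1}{224}\right) = \left(\frac{1}{10} + 20\right) \left(- \frac{1}{224}\right) = \frac{201}{10} \left(- \frac{1}{224}\right) = - \frac{201}{2240}$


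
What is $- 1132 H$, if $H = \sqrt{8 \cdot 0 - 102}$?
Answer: $- 1132 i \sqrt{102} \approx - 11433.0 i$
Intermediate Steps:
$H = i \sqrt{102}$ ($H = \sqrt{0 - 102} = \sqrt{-102} = i \sqrt{102} \approx 10.1 i$)
$- 1132 H = - 1132 i \sqrt{102}$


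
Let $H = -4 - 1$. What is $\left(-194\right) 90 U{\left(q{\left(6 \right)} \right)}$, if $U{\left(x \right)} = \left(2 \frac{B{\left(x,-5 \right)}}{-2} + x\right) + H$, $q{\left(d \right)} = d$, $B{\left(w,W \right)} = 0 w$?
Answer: $-17460$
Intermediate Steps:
$B{\left(w,W \right)} = 0$
$H = -5$
$U{\left(x \right)} = -5 + x$ ($U{\left(x \right)} = \left(2 \frac{0}{-2} + x\right) - 5 = \left(2 \cdot 0 \left(- \frac{1}{2}\right) + x\right) - 5 = \left(2 \cdot 0 + x\right) - 5 = \left(0 + x\right) - 5 = x - 5 = -5 + x$)
$\left(-194\right) 90 U{\left(q{\left(6 \right)} \right)} = \left(-194\right) 90 \left(-5 + 6\right) = \left(-17460\right) 1 = -17460$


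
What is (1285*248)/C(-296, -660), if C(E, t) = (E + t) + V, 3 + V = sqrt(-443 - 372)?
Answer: -38201765/115062 - 39835*I*sqrt(815)/115062 ≈ -332.01 - 9.8835*I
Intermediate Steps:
V = -3 + I*sqrt(815) (V = -3 + sqrt(-443 - 372) = -3 + sqrt(-815) = -3 + I*sqrt(815) ≈ -3.0 + 28.548*I)
C(E, t) = -3 + E + t + I*sqrt(815) (C(E, t) = (E + t) + (-3 + I*sqrt(815)) = -3 + E + t + I*sqrt(815))
(1285*248)/C(-296, -660) = (1285*248)/(-3 - 296 - 660 + I*sqrt(815)) = 318680/(-959 + I*sqrt(815))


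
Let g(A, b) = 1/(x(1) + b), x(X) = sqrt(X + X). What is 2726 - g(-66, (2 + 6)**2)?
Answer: 5580090/2047 + sqrt(2)/4094 ≈ 2726.0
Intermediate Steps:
x(X) = sqrt(2)*sqrt(X) (x(X) = sqrt(2*X) = sqrt(2)*sqrt(X))
g(A, b) = 1/(b + sqrt(2)) (g(A, b) = 1/(sqrt(2)*sqrt(1) + b) = 1/(sqrt(2)*1 + b) = 1/(sqrt(2) + b) = 1/(b + sqrt(2)))
2726 - g(-66, (2 + 6)**2) = 2726 - 1/((2 + 6)**2 + sqrt(2)) = 2726 - 1/(8**2 + sqrt(2)) = 2726 - 1/(64 + sqrt(2))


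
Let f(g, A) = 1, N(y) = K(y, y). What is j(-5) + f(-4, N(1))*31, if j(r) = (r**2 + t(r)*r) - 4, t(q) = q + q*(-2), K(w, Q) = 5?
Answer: 27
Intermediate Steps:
N(y) = 5
t(q) = -q (t(q) = q - 2*q = -q)
j(r) = -4 (j(r) = (r**2 + (-r)*r) - 4 = (r**2 - r**2) - 4 = 0 - 4 = -4)
j(-5) + f(-4, N(1))*31 = -4 + 1*31 = -4 + 31 = 27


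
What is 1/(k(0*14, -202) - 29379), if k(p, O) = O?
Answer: -1/29581 ≈ -3.3805e-5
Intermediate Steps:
1/(k(0*14, -202) - 29379) = 1/(-202 - 29379) = 1/(-29581) = -1/29581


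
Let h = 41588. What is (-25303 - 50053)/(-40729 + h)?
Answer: -75356/859 ≈ -87.725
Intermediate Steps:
(-25303 - 50053)/(-40729 + h) = (-25303 - 50053)/(-40729 + 41588) = -75356/859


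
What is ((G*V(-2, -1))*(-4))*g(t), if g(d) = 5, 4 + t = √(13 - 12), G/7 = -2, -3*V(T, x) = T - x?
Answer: 280/3 ≈ 93.333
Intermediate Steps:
V(T, x) = -T/3 + x/3 (V(T, x) = -(T - x)/3 = -T/3 + x/3)
G = -14 (G = 7*(-2) = -14)
t = -3 (t = -4 + √(13 - 12) = -4 + √1 = -4 + 1 = -3)
((G*V(-2, -1))*(-4))*g(t) = (-14*(-⅓*(-2) + (⅓)*(-1))*(-4))*5 = (-14*(⅔ - ⅓)*(-4))*5 = (-14*⅓*(-4))*5 = -14/3*(-4)*5 = (56/3)*5 = 280/3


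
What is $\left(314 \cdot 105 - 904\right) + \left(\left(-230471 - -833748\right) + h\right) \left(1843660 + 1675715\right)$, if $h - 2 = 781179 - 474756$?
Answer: $3201582508316$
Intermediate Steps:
$h = 306425$ ($h = 2 + \left(781179 - 474756\right) = 2 + 306423 = 306425$)
$\left(314 \cdot 105 - 904\right) + \left(\left(-230471 - -833748\right) + h\right) \left(1843660 + 1675715\right) = \left(314 \cdot 105 - 904\right) + \left(\left(-230471 - -833748\right) + 306425\right) \left(1843660 + 1675715\right) = \left(32970 - 904\right) + \left(\left(-230471 + 833748\right) + 306425\right) 3519375 = 32066 + \left(603277 + 306425\right) 3519375 = 32066 + 909702 \cdot 3519375 = 32066 + 3201582476250 = 3201582508316$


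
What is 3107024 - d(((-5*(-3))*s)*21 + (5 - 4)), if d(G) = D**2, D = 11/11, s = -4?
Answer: 3107023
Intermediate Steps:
D = 1 (D = 11*(1/11) = 1)
d(G) = 1 (d(G) = 1**2 = 1)
3107024 - d(((-5*(-3))*s)*21 + (5 - 4)) = 3107024 - 1*1 = 3107024 - 1 = 3107023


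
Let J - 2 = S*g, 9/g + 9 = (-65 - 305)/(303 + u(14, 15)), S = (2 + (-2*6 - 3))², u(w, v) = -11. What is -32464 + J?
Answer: -48882604/1499 ≈ -32610.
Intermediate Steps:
S = 169 (S = (2 + (-12 - 3))² = (2 - 15)² = (-13)² = 169)
g = -1314/1499 (g = 9/(-9 + (-65 - 305)/(303 - 11)) = 9/(-9 - 370/292) = 9/(-9 - 370*1/292) = 9/(-9 - 185/146) = 9/(-1499/146) = 9*(-146/1499) = -1314/1499 ≈ -0.87658)
J = -219068/1499 (J = 2 + 169*(-1314/1499) = 2 - 222066/1499 = -219068/1499 ≈ -146.14)
-32464 + J = -32464 - 219068/1499 = -48882604/1499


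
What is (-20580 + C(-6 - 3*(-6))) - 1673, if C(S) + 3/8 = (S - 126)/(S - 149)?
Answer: -24388787/1096 ≈ -22253.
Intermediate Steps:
C(S) = -3/8 + (-126 + S)/(-149 + S) (C(S) = -3/8 + (S - 126)/(S - 149) = -3/8 + (-126 + S)/(-149 + S))
(-20580 + C(-6 - 3*(-6))) - 1673 = (-20580 + (-561 + 5*(-6 - 3*(-6)))/(8*(-149 + (-6 - 3*(-6))))) - 1673 = (-20580 + (-561 + 5*(-6 + 18))/(8*(-149 + (-6 + 18)))) - 1673 = (-20580 + (-561 + 5*12)/(8*(-149 + 12))) - 1673 = (-20580 + (⅛)*(-561 + 60)/(-137)) - 1673 = (-20580 + (⅛)*(-1/137)*(-501)) - 1673 = (-20580 + 501/1096) - 1673 = -22555179/1096 - 1673 = -24388787/1096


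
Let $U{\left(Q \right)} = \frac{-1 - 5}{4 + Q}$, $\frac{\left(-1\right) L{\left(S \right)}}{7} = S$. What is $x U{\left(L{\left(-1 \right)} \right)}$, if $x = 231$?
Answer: $-126$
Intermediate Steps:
$L{\left(S \right)} = - 7 S$
$U{\left(Q \right)} = - \frac{6}{4 + Q}$
$x U{\left(L{\left(-1 \right)} \right)} = 231 \left(- \frac{6}{4 - -7}\right) = 231 \left(- \frac{6}{4 + 7}\right) = 231 \left(- \frac{6}{11}\right) = -126$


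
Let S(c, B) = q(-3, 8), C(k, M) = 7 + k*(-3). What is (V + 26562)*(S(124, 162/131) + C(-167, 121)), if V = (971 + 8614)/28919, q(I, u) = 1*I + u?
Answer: 394064060319/28919 ≈ 1.3626e+7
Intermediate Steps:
C(k, M) = 7 - 3*k
q(I, u) = I + u
V = 9585/28919 (V = 9585*(1/28919) = 9585/28919 ≈ 0.33144)
S(c, B) = 5 (S(c, B) = -3 + 8 = 5)
(V + 26562)*(S(124, 162/131) + C(-167, 121)) = (9585/28919 + 26562)*(5 + (7 - 3*(-167))) = 768156063*(5 + (7 + 501))/28919 = 768156063*(5 + 508)/28919 = (768156063/28919)*513 = 394064060319/28919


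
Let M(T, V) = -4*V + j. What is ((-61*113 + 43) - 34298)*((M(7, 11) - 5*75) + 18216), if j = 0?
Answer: -732310956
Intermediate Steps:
M(T, V) = -4*V (M(T, V) = -4*V + 0 = -4*V)
((-61*113 + 43) - 34298)*((M(7, 11) - 5*75) + 18216) = ((-61*113 + 43) - 34298)*((-4*11 - 5*75) + 18216) = ((-6893 + 43) - 34298)*((-44 - 375) + 18216) = (-6850 - 34298)*(-419 + 18216) = -41148*17797 = -732310956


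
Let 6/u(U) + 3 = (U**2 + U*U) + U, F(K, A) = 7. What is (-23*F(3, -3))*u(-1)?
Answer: 483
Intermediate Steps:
u(U) = 6/(-3 + U + 2*U**2) (u(U) = 6/(-3 + ((U**2 + U*U) + U)) = 6/(-3 + ((U**2 + U**2) + U)) = 6/(-3 + (2*U**2 + U)) = 6/(-3 + (U + 2*U**2)) = 6/(-3 + U + 2*U**2))
(-23*F(3, -3))*u(-1) = (-23*7)*(6/(-3 - 1 + 2*(-1)**2)) = -966/(-3 - 1 + 2*1) = -966/(-3 - 1 + 2) = -966/(-2) = -966*(-1)/2 = -161*(-3) = 483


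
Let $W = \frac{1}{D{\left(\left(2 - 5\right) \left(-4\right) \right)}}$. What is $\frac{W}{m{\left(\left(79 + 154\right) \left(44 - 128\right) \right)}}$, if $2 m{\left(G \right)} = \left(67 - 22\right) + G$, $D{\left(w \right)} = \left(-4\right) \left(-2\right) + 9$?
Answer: $- \frac{2}{331959} \approx -6.0248 \cdot 10^{-6}$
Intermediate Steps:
$D{\left(w \right)} = 17$ ($D{\left(w \right)} = 8 + 9 = 17$)
$W = \frac{1}{17} \approx 0.058824$
$m{\left(G \right)} = \frac{45}{2} + \frac{G}{2}$ ($m{\left(G \right)} = \frac{\left(67 - 22\right) + G}{2} = \frac{45 + G}{2} = \frac{45}{2} + \frac{G}{2}$)
$\frac{W}{m{\left(\left(79 + 154\right) \left(44 - 128\right) \right)}} = \frac{1}{17 \left(\frac{45}{2} + \frac{\left(79 + 154\right) \left(44 - 128\right)}{2}\right)} = \frac{1}{17 \left(\frac{45}{2} + \frac{233 \left(-84\right)}{2}\right)} = \frac{1}{17 \left(\frac{45}{2} + \frac{1}{2} \left(-19572\right)\right)} = \frac{1}{17 \left(\frac{45}{2} - 9786\right)} = \frac{1}{17 \left(- \frac{19527}{2}\right)} = \frac{1}{17} \left(- \frac{2}{19527}\right) = - \frac{2}{331959}$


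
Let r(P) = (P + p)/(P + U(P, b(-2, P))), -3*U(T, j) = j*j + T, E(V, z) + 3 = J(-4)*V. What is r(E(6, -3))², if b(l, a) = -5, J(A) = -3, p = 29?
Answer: 576/4489 ≈ 0.12831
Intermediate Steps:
E(V, z) = -3 - 3*V
U(T, j) = -T/3 - j²/3 (U(T, j) = -(j*j + T)/3 = -(j² + T)/3 = -(T + j²)/3 = -T/3 - j²/3)
r(P) = (29 + P)/(-25/3 + 2*P/3) (r(P) = (P + 29)/(P + (-P/3 - ⅓*(-5)²)) = (29 + P)/(P + (-P/3 - ⅓*25)) = (29 + P)/(P + (-P/3 - 25/3)) = (29 + P)/(P + (-25/3 - P/3)) = (29 + P)/(-25/3 + 2*P/3))
r(E(6, -3))² = (3*(29 + (-3 - 3*6))/(-25 + 2*(-3 - 3*6)))² = (3*(29 + (-3 - 18))/(-25 + 2*(-3 - 18)))² = (3*(29 - 21)/(-25 + 2*(-21)))² = (3*8/(-25 - 42))² = (3*8/(-67))² = (3*(-1/67)*8)² = (-24/67)² = 576/4489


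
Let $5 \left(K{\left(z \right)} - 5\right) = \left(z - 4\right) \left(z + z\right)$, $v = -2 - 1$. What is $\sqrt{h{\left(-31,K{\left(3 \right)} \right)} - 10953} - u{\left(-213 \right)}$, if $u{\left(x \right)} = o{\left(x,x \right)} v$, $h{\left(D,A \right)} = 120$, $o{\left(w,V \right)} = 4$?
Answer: $12 + i \sqrt{10833} \approx 12.0 + 104.08 i$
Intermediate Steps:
$v = -3$
$K{\left(z \right)} = 5 + \frac{2 z \left(-4 + z\right)}{5}$ ($K{\left(z \right)} = 5 + \frac{\left(z - 4\right) \left(z + z\right)}{5} = 5 + \frac{\left(-4 + z\right) 2 z}{5} = 5 + \frac{2 z \left(-4 + z\right)}{5}$)
$u{\left(x \right)} = -12$ ($u{\left(x \right)} = 4 \left(-3\right) = -12$)
$\sqrt{h{\left(-31,K{\left(3 \right)} \right)} - 10953} - u{\left(-213 \right)} = \sqrt{120 - 10953} - -12 = \sqrt{-10833} + 12 = i \sqrt{10833} + 12 = 12 + i \sqrt{10833}$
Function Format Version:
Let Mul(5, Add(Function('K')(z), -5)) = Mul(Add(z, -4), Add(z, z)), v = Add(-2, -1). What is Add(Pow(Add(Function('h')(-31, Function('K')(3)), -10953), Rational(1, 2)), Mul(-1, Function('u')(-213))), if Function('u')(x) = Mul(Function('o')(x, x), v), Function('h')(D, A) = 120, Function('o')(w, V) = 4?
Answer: Add(12, Mul(I, Pow(10833, Rational(1, 2)))) ≈ Add(12.000, Mul(104.08, I))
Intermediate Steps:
v = -3
Function('K')(z) = Add(5, Mul(Rational(2, 5), z, Add(-4, z))) (Function('K')(z) = Add(5, Mul(Rational(1, 5), Mul(Add(z, -4), Add(z, z)))) = Add(5, Mul(Rational(1, 5), Mul(Add(-4, z), Mul(2, z)))) = Add(5, Mul(Rational(1, 5), Mul(2, z, Add(-4, z)))) = Add(5, Mul(Rational(2, 5), z, Add(-4, z))))
Function('u')(x) = -12 (Function('u')(x) = Mul(4, -3) = -12)
Add(Pow(Add(Function('h')(-31, Function('K')(3)), -10953), Rational(1, 2)), Mul(-1, Function('u')(-213))) = Add(Pow(Add(120, -10953), Rational(1, 2)), Mul(-1, -12)) = Add(Pow(-10833, Rational(1, 2)), 12) = Add(Mul(I, Pow(10833, Rational(1, 2))), 12) = Add(12, Mul(I, Pow(10833, Rational(1, 2))))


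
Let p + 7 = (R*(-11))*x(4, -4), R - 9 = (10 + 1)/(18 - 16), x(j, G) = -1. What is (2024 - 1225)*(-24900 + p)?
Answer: -39546505/2 ≈ -1.9773e+7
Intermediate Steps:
R = 29/2 (R = 9 + (10 + 1)/(18 - 16) = 9 + 11/2 = 29/2 ≈ 14.500)
p = 305/2 (p = -7 + ((29/2)*(-11))*(-1) = -7 - 319/2*(-1) = -7 + 319/2 = 305/2 ≈ 152.50)
(2024 - 1225)*(-24900 + p) = (2024 - 1225)*(-24900 + 305/2) = 799*(-49495/2) = -39546505/2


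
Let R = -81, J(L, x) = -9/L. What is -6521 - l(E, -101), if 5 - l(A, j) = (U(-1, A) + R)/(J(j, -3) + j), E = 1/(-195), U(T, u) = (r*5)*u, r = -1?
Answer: -1296843865/198744 ≈ -6525.2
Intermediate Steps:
U(T, u) = -5*u (U(T, u) = (-1*5)*u = -5*u)
E = -1/195 ≈ -0.0051282
l(A, j) = 5 - (-81 - 5*A)/(j - 9/j) (l(A, j) = 5 - (-5*A - 81)/(-9/j + j) = 5 - (-81 - 5*A)/(j - 9/j))
-6521 - l(E, -101) = -6521 - (-45 - 101*(81 + 5*(-1/195) + 5*(-101)))/(-9 + (-101)²) = -6521 - (-45 - 101*(81 - 1/39 - 505))/(-9 + 10201) = -6521 - (-45 - 101*(-16537/39))/10192 = -6521 - (-45 + 1670237/39)/10192 = -6521 - 1668482/(10192*39) = -6521 - 1*834241/198744 = -6521 - 834241/198744 = -1296843865/198744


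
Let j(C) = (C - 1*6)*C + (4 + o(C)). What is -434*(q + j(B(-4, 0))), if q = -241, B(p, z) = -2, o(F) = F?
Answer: 96782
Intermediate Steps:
j(C) = 4 + C + C*(-6 + C) (j(C) = (C - 1*6)*C + (4 + C) = (C - 6)*C + (4 + C) = (-6 + C)*C + (4 + C) = C*(-6 + C) + (4 + C) = 4 + C + C*(-6 + C))
-434*(q + j(B(-4, 0))) = -434*(-241 + (4 + (-2)**2 - 5*(-2))) = -434*(-241 + (4 + 4 + 10)) = -434*(-241 + 18) = -434*(-223) = 96782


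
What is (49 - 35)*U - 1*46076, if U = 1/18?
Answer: -414677/9 ≈ -46075.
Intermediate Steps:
U = 1/18 ≈ 0.055556
(49 - 35)*U - 1*46076 = (49 - 35)*(1/18) - 1*46076 = 14*(1/18) - 46076 = 7/9 - 46076 = -414677/9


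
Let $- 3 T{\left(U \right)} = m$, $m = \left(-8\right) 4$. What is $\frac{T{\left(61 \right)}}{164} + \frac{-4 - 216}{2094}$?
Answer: $- \frac{1718}{42927} \approx -0.040021$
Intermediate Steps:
$m = -32$
$T{\left(U \right)} = \frac{32}{3}$ ($T{\left(U \right)} = \left(- \frac{1}{3}\right) \left(-32\right) = \frac{32}{3}$)
$\frac{T{\left(61 \right)}}{164} + \frac{-4 - 216}{2094} = \frac{32}{3 \cdot 164} + \frac{-4 - 216}{2094} = \frac{32}{3} \cdot \frac{1}{164} + \left(-4 - 216\right) \frac{1}{2094} = \frac{8}{123} - \frac{110}{1047} = - \frac{1718}{42927}$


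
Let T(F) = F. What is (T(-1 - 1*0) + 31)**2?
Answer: 900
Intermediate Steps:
(T(-1 - 1*0) + 31)**2 = ((-1 - 1*0) + 31)**2 = ((-1 + 0) + 31)**2 = (-1 + 31)**2 = 30**2 = 900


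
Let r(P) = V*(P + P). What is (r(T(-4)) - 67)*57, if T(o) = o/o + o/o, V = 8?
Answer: -1995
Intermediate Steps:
T(o) = 2 (T(o) = 1 + 1 = 2)
r(P) = 16*P (r(P) = 8*(P + P) = 8*(2*P) = 16*P)
(r(T(-4)) - 67)*57 = (16*2 - 67)*57 = (32 - 67)*57 = -35*57 = -1995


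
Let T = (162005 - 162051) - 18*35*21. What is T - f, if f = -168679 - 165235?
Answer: 320638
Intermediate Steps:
f = -333914
T = -13276 (T = -46 - 630*21 = -46 - 13230 = -13276)
T - f = -13276 - 1*(-333914) = -13276 + 333914 = 320638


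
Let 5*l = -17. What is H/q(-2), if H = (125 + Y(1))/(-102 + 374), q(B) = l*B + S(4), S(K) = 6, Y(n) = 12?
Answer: 685/17408 ≈ 0.039350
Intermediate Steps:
l = -17/5 (l = (1/5)*(-17) = -17/5 ≈ -3.4000)
q(B) = 6 - 17*B/5 (q(B) = -17*B/5 + 6 = 6 - 17*B/5)
H = 137/272 (H = (125 + 12)/(-102 + 374) = 137/272 ≈ 0.50368)
H/q(-2) = 137/(272*(6 - 17/5*(-2))) = 137/(272*(6 + 34/5)) = 137/(272*(64/5)) = (137/272)*(5/64) = 685/17408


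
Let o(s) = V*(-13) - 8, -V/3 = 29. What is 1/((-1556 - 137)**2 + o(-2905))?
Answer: 1/2867372 ≈ 3.4875e-7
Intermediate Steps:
V = -87 (V = -3*29 = -87)
o(s) = 1123 (o(s) = -87*(-13) - 8 = 1131 - 8 = 1123)
1/((-1556 - 137)**2 + o(-2905)) = 1/((-1556 - 137)**2 + 1123) = 1/((-1693)**2 + 1123) = 1/(2866249 + 1123) = 1/2867372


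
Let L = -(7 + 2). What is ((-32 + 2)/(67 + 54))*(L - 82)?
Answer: 2730/121 ≈ 22.562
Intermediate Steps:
L = -9 (L = -1*9 = -9)
((-32 + 2)/(67 + 54))*(L - 82) = ((-32 + 2)/(67 + 54))*(-9 - 82) = -30/121*(-91) = 2730/121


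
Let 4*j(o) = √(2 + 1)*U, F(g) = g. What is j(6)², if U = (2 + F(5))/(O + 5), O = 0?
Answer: 147/400 ≈ 0.36750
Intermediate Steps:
U = 7/5 (U = (2 + 5)/(0 + 5) = 7/5 ≈ 1.4000)
j(o) = 7*√3/20 (j(o) = (√(2 + 1)*(7/5))/4 = (√3*(7/5))/4 = (7*√3/5)/4 = 7*√3/20)
j(6)² = (7*√3/20)² = 147/400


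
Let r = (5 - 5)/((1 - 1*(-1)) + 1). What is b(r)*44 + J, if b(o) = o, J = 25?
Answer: 25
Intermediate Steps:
r = 0 (r = 0/((1 + 1) + 1) = 0/(2 + 1) = 0/3 = 0*(⅓) = 0)
b(r)*44 + J = 0*44 + 25 = 0 + 25 = 25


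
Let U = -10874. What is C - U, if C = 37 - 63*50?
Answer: 7761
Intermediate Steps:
C = -3113 (C = 37 - 3150 = -3113)
C - U = -3113 - 1*(-10874) = -3113 + 10874 = 7761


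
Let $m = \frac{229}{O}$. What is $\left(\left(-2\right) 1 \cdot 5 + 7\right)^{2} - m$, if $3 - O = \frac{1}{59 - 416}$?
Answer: $- \frac{72105}{1072} \approx -67.262$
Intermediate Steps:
$O = \frac{1072}{357}$ ($O = 3 - \frac{1}{59 - 416} = 3 - \frac{1}{-357} = 3 - - \frac{1}{357} = 3 + \frac{1}{357} = \frac{1072}{357} \approx 3.0028$)
$m = \frac{81753}{1072}$ ($m = \frac{229}{\frac{1072}{357}} = 229 \cdot \frac{357}{1072} = \frac{81753}{1072} \approx 76.262$)
$\left(\left(-2\right) 1 \cdot 5 + 7\right)^{2} - m = \left(\left(-2\right) 1 \cdot 5 + 7\right)^{2} - \frac{81753}{1072} = \left(\left(-2\right) 5 + 7\right)^{2} - \frac{81753}{1072} = \left(-10 + 7\right)^{2} - \frac{81753}{1072} = \left(-3\right)^{2} - \frac{81753}{1072} = 9 - \frac{81753}{1072} = - \frac{72105}{1072}$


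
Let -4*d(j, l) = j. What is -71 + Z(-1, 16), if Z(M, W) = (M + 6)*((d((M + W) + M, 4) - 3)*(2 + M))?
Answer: -207/2 ≈ -103.50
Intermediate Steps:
d(j, l) = -j/4
Z(M, W) = (2 + M)*(6 + M)*(-3 - M/2 - W/4) (Z(M, W) = (M + 6)*((-((M + W) + M)/4 - 3)*(2 + M)) = (6 + M)*((-(W + 2*M)/4 - 3)*(2 + M)) = (6 + M)*(((-M/2 - W/4) - 3)*(2 + M)) = (6 + M)*((-3 - M/2 - W/4)*(2 + M)) = (6 + M)*((2 + M)*(-3 - M/2 - W/4)) = (2 + M)*(6 + M)*(-3 - M/2 - W/4))
-71 + Z(-1, 16) = -71 + (-36 - 30*(-1) - 7*(-1)² - 3*16 - ½*(-1)³ - 2*(-1)*16 - ¼*16*(-1)²) = -71 + (-36 + 30 - 7*1 - 48 - ½*(-1) + 32 - ¼*16*1) = -71 + (-36 + 30 - 7 - 48 + ½ + 32 - 4) = -71 - 65/2 = -207/2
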